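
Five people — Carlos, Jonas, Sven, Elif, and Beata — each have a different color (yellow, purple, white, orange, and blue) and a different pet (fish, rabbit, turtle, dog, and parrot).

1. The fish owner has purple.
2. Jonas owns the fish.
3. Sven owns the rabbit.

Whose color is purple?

With clues 1–2, Beata, Carlos, Elif, and Sven are impossible for the one with color purple.
That leaves Jonas.

Jonas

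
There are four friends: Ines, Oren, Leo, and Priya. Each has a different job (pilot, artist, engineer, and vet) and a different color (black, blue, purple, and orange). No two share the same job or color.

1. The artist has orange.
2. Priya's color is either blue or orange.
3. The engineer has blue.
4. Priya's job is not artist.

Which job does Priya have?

With clues 1–3, pilot and vet are impossible for Priya's job.
With clues 1–4, artist is impossible for Priya's job.
That leaves engineer.

engineer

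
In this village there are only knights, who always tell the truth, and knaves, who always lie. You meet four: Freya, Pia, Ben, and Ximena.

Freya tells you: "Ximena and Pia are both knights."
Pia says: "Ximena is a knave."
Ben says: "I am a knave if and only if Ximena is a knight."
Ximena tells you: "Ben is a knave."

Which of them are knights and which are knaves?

Freya: knave, Pia: knight, Ben: knight, Ximena: knave

Consider Freya. Suppose Freya is a knight.
Then no assignment of the remaining roles makes every statement match its speaker's type — contradiction.
So Freya is a knave.
Consider Pia. Suppose Pia is a knave.
Then no assignment of the remaining roles makes every statement match its speaker's type — contradiction.
So Pia is a knight.
Consider Ben. Suppose Ben is a knave.
Then no assignment of the remaining roles makes every statement match its speaker's type — contradiction.
So Ben is a knight.
With that fixed, Ximena's statement is false, so Ximena is a knave.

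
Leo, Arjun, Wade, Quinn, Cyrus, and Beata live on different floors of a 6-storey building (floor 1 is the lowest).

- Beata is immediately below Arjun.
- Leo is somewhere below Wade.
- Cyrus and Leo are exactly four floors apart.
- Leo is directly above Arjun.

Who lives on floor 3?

Beata

With clues 1–3, Cyrus, Leo, and Quinn are ruled out for floor 3.
With clues 1–4, Arjun and Wade are ruled out for floor 3.
So floor 3 is Beata.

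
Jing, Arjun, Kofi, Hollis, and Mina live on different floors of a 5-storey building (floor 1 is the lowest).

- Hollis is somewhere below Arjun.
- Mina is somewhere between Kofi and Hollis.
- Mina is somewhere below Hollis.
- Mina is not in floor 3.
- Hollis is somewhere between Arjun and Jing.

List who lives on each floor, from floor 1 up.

From clue 1: Arjun is in {2,3,4,5}.
From clues 1–2: Mina is in {2,3,4}.
From clues 1–3: Arjun is in {4,5}.
From clues 1–4: Kofi → floor 1, Mina → floor 2.
From clues 1–5: Jing → floor 3, Hollis → floor 4, Arjun → floor 5.

Kofi, Mina, Jing, Hollis, Arjun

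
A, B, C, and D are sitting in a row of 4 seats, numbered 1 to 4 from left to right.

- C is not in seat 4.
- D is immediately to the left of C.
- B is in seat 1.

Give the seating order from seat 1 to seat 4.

B, D, C, A

From clue 1: C is in {1,2,3}.
From clues 1–2: C is in {2,3}.
From clues 1–3: B → seat 1, D → seat 2, C → seat 3, A → seat 4.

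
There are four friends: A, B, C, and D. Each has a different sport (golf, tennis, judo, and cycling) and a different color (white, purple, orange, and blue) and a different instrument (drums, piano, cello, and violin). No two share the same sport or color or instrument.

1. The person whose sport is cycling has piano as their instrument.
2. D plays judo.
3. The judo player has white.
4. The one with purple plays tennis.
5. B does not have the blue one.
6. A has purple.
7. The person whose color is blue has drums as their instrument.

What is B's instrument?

With clues 1–7, cello, drums, and violin are impossible for B's instrument.
That leaves piano.

piano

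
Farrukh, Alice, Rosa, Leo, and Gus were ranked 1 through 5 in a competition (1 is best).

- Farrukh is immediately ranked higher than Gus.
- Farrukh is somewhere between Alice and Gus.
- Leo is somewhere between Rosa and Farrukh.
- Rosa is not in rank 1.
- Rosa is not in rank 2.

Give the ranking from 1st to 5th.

Alice, Farrukh, Gus, Leo, Rosa

From clue 1: Farrukh is in {1,2,3,4}.
From clues 1–2: Farrukh is in {2,3,4}.
From clues 1–3: Farrukh is in {2,4}.
From clues 1–4: Alice → rank 1.
From clues 1–5: Farrukh → rank 2, Gus → rank 3, Leo → rank 4, Rosa → rank 5.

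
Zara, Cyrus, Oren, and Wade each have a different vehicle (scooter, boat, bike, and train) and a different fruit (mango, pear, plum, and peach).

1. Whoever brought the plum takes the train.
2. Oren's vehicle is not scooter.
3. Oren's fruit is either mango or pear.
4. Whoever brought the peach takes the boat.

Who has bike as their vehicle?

Oren

With clues 1–4, Cyrus, Wade, and Zara are impossible for the one with vehicle bike.
That leaves Oren.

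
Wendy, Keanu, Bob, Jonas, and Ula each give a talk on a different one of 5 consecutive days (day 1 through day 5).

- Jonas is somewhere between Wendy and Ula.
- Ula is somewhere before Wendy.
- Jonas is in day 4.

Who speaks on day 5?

Wendy

With clue 1, Jonas is ruled out for day 5.
With clues 1–2, Ula is ruled out for day 5.
With clues 1–3, Bob and Keanu are ruled out for day 5.
So day 5 is Wendy.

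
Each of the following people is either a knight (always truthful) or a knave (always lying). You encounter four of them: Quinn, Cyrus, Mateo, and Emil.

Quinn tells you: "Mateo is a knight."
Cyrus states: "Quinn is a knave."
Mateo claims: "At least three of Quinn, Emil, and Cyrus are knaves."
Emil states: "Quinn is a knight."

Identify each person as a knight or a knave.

Quinn: knave, Cyrus: knight, Mateo: knave, Emil: knave

Consider Quinn. Suppose Quinn is a knight.
Then no assignment of the remaining roles makes every statement match its speaker's type — contradiction.
So Quinn is a knave.
With that fixed, Cyrus's statement is true, so Cyrus is a knight.
With that fixed, Mateo's statement is false, so Mateo is a knave.
With that fixed, Emil's statement is false, so Emil is a knave.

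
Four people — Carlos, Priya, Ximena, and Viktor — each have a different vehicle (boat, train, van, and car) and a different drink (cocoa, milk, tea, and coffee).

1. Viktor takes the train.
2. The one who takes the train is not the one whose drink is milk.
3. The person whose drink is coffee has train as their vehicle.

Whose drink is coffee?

With clues 1–3, Carlos, Priya, and Ximena are impossible for the one with drink coffee.
That leaves Viktor.

Viktor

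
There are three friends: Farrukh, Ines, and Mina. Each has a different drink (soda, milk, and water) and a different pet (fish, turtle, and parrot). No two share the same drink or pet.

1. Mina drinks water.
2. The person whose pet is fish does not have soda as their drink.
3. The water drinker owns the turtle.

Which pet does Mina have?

With clues 1–3, fish and parrot are impossible for Mina's pet.
That leaves turtle.

turtle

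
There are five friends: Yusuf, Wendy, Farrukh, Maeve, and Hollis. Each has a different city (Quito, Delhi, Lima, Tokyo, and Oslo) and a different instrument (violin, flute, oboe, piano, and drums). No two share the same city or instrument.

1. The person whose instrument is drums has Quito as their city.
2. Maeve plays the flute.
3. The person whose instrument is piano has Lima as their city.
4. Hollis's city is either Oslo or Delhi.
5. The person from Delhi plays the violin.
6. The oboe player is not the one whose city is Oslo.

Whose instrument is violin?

Hollis

With clues 1–2, Maeve is impossible for the one with instrument violin.
With clues 1–6, Farrukh, Wendy, and Yusuf are impossible for the one with instrument violin.
That leaves Hollis.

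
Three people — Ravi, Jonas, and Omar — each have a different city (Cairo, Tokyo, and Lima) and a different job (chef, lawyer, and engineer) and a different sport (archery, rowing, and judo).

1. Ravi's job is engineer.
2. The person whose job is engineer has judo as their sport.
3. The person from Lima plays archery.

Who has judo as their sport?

With clues 1–2, Jonas and Omar are impossible for the one with sport judo.
That leaves Ravi.

Ravi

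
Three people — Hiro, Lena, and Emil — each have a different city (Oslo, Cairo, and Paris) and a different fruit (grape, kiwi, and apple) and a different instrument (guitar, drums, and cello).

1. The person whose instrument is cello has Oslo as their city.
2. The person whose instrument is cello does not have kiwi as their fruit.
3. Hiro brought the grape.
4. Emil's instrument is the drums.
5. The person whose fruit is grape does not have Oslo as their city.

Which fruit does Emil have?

kiwi

With clues 1–3, grape is impossible for Emil's fruit.
With clues 1–5, apple is impossible for Emil's fruit.
That leaves kiwi.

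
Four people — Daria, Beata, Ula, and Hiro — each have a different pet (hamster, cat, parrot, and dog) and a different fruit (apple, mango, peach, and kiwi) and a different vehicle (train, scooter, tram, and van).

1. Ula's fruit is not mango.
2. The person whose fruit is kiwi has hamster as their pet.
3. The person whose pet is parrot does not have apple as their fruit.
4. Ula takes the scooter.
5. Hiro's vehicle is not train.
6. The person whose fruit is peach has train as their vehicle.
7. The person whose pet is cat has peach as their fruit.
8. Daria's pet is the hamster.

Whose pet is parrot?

With clues 1–6, Ula is impossible for the one with pet parrot.
With clues 1–8, Beata and Daria are impossible for the one with pet parrot.
That leaves Hiro.

Hiro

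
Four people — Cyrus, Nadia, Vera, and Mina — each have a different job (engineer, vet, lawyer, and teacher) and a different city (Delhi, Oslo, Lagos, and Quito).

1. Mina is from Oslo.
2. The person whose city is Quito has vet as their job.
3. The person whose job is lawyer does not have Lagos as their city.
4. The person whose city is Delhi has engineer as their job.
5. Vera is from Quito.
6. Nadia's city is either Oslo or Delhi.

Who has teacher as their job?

Cyrus

With clues 1–4, Mina is impossible for the one with job teacher.
With clues 1–5, Vera is impossible for the one with job teacher.
With clues 1–6, Nadia is impossible for the one with job teacher.
That leaves Cyrus.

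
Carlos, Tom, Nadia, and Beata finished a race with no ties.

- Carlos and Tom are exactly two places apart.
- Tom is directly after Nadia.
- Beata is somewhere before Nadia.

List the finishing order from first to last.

Beata, Carlos, Nadia, Tom

From clues 1–2: Carlos is in {1,2,4}.
From clues 1–3: Beata → place 1, Carlos → place 2, Nadia → place 3, Tom → place 4.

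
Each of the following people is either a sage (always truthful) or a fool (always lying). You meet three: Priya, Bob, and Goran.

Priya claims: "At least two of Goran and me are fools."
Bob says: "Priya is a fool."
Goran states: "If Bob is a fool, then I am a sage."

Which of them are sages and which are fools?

Priya: fool, Bob: sage, Goran: sage

Consider Priya. Suppose Priya is a sage.
Then Priya's own statement would have to be true, but it can't be — contradiction.
So Priya is a fool.
With that fixed, Bob's statement is true, so Bob is a sage.
With that fixed, Goran's statement is true, so Goran is a sage.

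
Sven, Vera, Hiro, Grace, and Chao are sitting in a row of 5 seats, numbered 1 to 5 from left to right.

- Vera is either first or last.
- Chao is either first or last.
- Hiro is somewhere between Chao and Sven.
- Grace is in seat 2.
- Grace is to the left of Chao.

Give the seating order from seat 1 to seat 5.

From clue 1: Vera is in {1,5}.
From clues 1–4: Grace → seat 2.
From clues 1–5: Vera → seat 1, Sven → seat 3, Hiro → seat 4, Chao → seat 5.

Vera, Grace, Sven, Hiro, Chao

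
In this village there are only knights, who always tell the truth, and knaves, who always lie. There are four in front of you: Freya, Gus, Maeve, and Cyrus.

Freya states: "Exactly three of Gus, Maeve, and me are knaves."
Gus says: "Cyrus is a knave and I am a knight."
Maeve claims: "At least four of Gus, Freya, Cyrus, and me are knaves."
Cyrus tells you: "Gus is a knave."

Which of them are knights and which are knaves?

Freya: knave, Gus: knight, Maeve: knave, Cyrus: knave

Consider Freya. Suppose Freya is a knight.
Then Freya's own statement would have to be true, but it can't be — contradiction.
So Freya is a knave.
Consider Gus. Suppose Gus is a knave.
Then no assignment of the remaining roles makes every statement match its speaker's type — contradiction.
So Gus is a knight.
With that fixed, Maeve's statement is false, so Maeve is a knave.
With that fixed, Cyrus's statement is false, so Cyrus is a knave.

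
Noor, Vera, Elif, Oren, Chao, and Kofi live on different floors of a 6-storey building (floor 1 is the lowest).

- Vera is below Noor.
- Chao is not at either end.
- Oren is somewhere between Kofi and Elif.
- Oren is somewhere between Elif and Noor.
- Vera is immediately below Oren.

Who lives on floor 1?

Elif

With clue 1, Noor is ruled out for floor 1.
With clues 1–2, Chao is ruled out for floor 1.
With clues 1–3, Oren is ruled out for floor 1.
With clues 1–5, Kofi and Vera are ruled out for floor 1.
So floor 1 is Elif.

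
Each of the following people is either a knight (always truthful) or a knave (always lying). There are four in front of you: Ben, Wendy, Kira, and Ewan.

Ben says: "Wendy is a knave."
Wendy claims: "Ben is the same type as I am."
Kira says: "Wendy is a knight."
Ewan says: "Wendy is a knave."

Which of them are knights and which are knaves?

Ben: knight, Wendy: knave, Kira: knave, Ewan: knight

Consider Ben. Suppose Ben is a knave.
Then whichever role Wendy has, Wendy's statement has the wrong truth value — contradiction.
So Ben is a knight.
Consider Wendy. Suppose Wendy is a knight.
Then Ben's statement comes out false, contradicting Ben being a knight.
So Wendy is a knave.
With that fixed, Kira's statement is false, so Kira is a knave.
With that fixed, Ewan's statement is true, so Ewan is a knight.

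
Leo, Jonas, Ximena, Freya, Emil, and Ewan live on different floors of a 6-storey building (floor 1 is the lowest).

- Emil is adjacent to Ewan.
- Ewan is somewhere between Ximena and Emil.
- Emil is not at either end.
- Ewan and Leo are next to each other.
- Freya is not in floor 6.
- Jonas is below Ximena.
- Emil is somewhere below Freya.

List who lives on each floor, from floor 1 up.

Jonas, Emil, Ewan, Leo, Freya, Ximena

From clues 1–2: Ewan is in {2,3,4,5}.
From clues 1–3: Emil is in {2,3,4,5}.
From clues 1–4: Ewan is in {3,4}.
From clues 1–6: Ximena → floor 6.
From clues 1–7: Jonas → floor 1, Emil → floor 2, Ewan → floor 3, Leo → floor 4, Freya → floor 5.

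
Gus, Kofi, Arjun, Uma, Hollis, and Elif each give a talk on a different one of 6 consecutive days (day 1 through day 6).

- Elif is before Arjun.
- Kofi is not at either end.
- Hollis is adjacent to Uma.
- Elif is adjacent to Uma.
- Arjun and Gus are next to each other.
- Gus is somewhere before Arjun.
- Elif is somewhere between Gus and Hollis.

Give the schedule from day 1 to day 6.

From clue 1: Arjun is in {2,3,4,5,6}.
From clues 1–2: Kofi is in {2,3,4,5}.
From clues 1–4: Kofi is in {2,4,5}.
From clues 1–5: Uma → day 2, Kofi → day 4.
From clues 1–6: Gus → day 5, Arjun → day 6.
From clues 1–7: Hollis → day 1, Elif → day 3.

Hollis, Uma, Elif, Kofi, Gus, Arjun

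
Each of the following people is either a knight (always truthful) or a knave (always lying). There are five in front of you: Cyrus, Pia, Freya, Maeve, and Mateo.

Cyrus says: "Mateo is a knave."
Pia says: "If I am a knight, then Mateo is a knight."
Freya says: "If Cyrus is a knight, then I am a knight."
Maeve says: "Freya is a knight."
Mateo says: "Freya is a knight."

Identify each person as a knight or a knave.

Consider Cyrus. Suppose Cyrus is a knight.
Then no assignment of the remaining roles makes every statement match its speaker's type — contradiction.
So Cyrus is a knave.
With that fixed, Freya's statement is true, so Freya is a knight.
With that fixed, Maeve's statement is true, so Maeve is a knight.
With that fixed, Mateo's statement is true, so Mateo is a knight.
With that fixed, Pia's statement is true, so Pia is a knight.

Cyrus: knave, Pia: knight, Freya: knight, Maeve: knight, Mateo: knight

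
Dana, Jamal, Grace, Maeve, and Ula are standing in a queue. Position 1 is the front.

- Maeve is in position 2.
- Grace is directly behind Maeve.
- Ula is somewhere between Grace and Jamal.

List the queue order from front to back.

From clue 1: Maeve → position 2.
From clues 1–2: Grace → position 3.
From clues 1–3: Dana → position 1, Ula → position 4, Jamal → position 5.

Dana, Maeve, Grace, Ula, Jamal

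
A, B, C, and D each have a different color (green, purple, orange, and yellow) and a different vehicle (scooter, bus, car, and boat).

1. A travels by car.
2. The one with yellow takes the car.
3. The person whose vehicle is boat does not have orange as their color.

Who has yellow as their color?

A

With clues 1–2, B, C, and D are impossible for the one with color yellow.
That leaves A.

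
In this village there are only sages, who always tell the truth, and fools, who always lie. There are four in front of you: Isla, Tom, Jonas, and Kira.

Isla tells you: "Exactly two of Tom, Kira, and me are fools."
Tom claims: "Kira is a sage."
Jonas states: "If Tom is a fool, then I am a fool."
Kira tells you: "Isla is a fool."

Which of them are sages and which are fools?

Isla: fool, Tom: sage, Jonas: sage, Kira: sage

Consider Isla. Suppose Isla is a sage.
Then no assignment of the remaining roles makes every statement match its speaker's type — contradiction.
So Isla is a fool.
With that fixed, Kira's statement is true, so Kira is a sage.
With that fixed, Tom's statement is true, so Tom is a sage.
With that fixed, Jonas's statement is true, so Jonas is a sage.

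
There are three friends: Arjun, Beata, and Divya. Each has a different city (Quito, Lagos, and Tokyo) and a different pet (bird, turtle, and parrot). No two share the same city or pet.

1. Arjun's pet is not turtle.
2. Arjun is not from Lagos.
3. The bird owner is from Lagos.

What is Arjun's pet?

parrot

Clue 1 rules out turtle for Arjun's pet.
With clues 1–3, bird is impossible for Arjun's pet.
That leaves parrot.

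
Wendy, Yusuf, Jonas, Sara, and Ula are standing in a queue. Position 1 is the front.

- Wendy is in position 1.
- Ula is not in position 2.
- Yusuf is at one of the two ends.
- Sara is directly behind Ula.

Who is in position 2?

With clue 1, Wendy is ruled out for position 2.
With clues 1–2, Ula is ruled out for position 2.
With clues 1–3, Yusuf is ruled out for position 2.
With clues 1–4, Sara is ruled out for position 2.
So position 2 is Jonas.

Jonas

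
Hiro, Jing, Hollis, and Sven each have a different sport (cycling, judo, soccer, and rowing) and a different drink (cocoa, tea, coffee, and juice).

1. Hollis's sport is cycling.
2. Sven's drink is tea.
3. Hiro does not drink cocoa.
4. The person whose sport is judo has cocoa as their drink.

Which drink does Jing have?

With clues 1–2, tea is impossible for Jing's drink.
With clues 1–4, coffee and juice are impossible for Jing's drink.
That leaves cocoa.

cocoa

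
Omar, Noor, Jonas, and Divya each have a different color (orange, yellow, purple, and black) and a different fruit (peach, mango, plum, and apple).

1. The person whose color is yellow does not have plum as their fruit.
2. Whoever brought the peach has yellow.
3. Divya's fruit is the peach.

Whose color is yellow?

With clues 1–3, Jonas, Noor, and Omar are impossible for the one with color yellow.
That leaves Divya.

Divya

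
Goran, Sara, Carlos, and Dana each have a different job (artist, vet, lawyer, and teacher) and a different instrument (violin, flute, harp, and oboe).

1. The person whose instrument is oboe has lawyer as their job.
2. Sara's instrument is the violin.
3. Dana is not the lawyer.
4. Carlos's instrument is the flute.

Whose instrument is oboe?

Goran

With clues 1–2, Sara is impossible for the one with instrument oboe.
With clues 1–3, Dana is impossible for the one with instrument oboe.
With clues 1–4, Carlos is impossible for the one with instrument oboe.
That leaves Goran.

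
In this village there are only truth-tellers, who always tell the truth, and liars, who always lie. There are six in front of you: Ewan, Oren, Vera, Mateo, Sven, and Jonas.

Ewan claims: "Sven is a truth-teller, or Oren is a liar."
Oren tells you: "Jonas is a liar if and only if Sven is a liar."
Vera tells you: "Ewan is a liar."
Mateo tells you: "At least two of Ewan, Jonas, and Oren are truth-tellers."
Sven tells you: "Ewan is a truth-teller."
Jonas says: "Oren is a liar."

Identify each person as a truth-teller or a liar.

Consider Ewan. Suppose Ewan is a truth-teller.
Then no assignment of the remaining roles makes every statement match its speaker's type — contradiction.
So Ewan is a liar.
With that fixed, Vera's statement is true, so Vera is a truth-teller.
With that fixed, Sven's statement is false, so Sven is a liar.
Consider Oren. Suppose Oren is a liar.
Then Ewan's statement comes out true, contradicting Ewan being a liar.
So Oren is a truth-teller.
With that fixed, Jonas's statement is false, so Jonas is a liar.
With that fixed, Mateo's statement is false, so Mateo is a liar.

Ewan: liar, Oren: truth-teller, Vera: truth-teller, Mateo: liar, Sven: liar, Jonas: liar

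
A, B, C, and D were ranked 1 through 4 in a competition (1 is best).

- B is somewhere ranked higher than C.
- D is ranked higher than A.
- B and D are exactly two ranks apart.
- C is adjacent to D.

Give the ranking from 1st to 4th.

From clue 1: B is in {1,2,3}.
From clues 1–2: A is in {2,3,4}.
From clues 1–3: A is in {2,4}.
From clues 1–4: B → rank 1, C → rank 2, D → rank 3, A → rank 4.

B, C, D, A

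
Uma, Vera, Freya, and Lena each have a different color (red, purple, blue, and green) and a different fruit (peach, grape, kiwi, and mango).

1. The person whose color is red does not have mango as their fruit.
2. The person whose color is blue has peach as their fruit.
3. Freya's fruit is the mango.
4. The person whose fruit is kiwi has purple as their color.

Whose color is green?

With clues 1–4, Lena, Uma, and Vera are impossible for the one with color green.
That leaves Freya.

Freya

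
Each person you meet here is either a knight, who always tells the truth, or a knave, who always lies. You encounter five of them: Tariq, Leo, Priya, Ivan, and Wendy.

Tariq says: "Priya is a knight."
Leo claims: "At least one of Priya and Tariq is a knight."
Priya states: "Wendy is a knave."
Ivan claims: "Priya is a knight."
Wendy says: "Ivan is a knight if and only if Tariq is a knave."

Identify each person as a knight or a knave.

Tariq: knight, Leo: knight, Priya: knight, Ivan: knight, Wendy: knave

Consider Tariq. Suppose Tariq is a knave.
Then no assignment of the remaining roles makes every statement match its speaker's type — contradiction.
So Tariq is a knight.
With that fixed, Leo's statement is true, so Leo is a knight.
Consider Priya. Suppose Priya is a knave.
Then Tariq's statement comes out false, contradicting Tariq being a knight.
So Priya is a knight.
With that fixed, Ivan's statement is true, so Ivan is a knight.
With that fixed, Wendy's statement is false, so Wendy is a knave.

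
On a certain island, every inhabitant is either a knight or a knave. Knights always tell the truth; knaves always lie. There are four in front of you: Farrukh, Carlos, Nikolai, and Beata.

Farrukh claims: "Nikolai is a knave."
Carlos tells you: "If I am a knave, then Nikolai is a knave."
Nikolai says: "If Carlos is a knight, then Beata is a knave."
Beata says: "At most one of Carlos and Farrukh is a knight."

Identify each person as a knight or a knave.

Farrukh: knave, Carlos: knave, Nikolai: knight, Beata: knight

Consider Farrukh. Suppose Farrukh is a knight.
Then no assignment of the remaining roles makes every statement match its speaker's type — contradiction.
So Farrukh is a knave.
With that fixed, Beata's statement is true, so Beata is a knight.
Consider Carlos. Suppose Carlos is a knight.
Then no assignment of the remaining roles makes every statement match its speaker's type — contradiction.
So Carlos is a knave.
With that fixed, Nikolai's statement is true, so Nikolai is a knight.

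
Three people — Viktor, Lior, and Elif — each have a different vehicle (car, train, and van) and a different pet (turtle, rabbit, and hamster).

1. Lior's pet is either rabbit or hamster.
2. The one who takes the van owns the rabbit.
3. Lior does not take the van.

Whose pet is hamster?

With clues 1–3, Elif and Viktor are impossible for the one with pet hamster.
That leaves Lior.

Lior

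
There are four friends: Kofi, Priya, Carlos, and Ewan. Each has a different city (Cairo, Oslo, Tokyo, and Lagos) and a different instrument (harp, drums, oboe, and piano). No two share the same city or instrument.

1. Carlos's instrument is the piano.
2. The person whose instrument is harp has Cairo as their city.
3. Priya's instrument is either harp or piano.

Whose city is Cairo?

With clues 1–2, Carlos is impossible for the one with city Cairo.
With clues 1–3, Ewan and Kofi are impossible for the one with city Cairo.
That leaves Priya.

Priya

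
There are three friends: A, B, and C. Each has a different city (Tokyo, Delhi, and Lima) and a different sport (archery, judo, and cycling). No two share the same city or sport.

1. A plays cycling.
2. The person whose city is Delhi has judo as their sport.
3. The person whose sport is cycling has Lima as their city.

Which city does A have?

Lima

With clues 1–2, Delhi is impossible for A's city.
With clues 1–3, Tokyo is impossible for A's city.
That leaves Lima.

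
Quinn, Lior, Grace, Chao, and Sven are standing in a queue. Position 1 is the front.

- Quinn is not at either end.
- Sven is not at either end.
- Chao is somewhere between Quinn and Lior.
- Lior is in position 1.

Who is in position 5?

With clue 1, Quinn is ruled out for position 5.
With clues 1–2, Sven is ruled out for position 5.
With clues 1–3, Chao is ruled out for position 5.
With clues 1–4, Lior is ruled out for position 5.
So position 5 is Grace.

Grace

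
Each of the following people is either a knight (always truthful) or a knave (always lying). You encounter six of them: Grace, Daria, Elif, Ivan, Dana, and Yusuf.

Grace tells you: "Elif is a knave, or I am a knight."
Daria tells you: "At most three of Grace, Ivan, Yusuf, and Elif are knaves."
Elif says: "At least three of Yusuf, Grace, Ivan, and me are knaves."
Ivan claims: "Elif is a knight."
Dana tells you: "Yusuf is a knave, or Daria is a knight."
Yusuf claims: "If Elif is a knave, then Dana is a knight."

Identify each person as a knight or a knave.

Grace: knight, Daria: knight, Elif: knave, Ivan: knave, Dana: knight, Yusuf: knight

Consider Grace. Suppose Grace is a knave.
Then no assignment of the remaining roles makes every statement match its speaker's type — contradiction.
So Grace is a knight.
With that fixed, Daria's statement is true, so Daria is a knight.
With that fixed, Dana's statement is true, so Dana is a knight.
With that fixed, Yusuf's statement is true, so Yusuf is a knight.
With that fixed, Elif's statement is false, so Elif is a knave.
With that fixed, Ivan's statement is false, so Ivan is a knave.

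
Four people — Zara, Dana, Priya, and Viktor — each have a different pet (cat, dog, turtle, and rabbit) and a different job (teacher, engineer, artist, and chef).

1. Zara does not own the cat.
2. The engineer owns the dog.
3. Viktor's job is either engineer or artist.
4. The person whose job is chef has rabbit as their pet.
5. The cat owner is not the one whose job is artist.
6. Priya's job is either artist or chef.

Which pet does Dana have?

With clues 1–6, dog, rabbit, and turtle are impossible for Dana's pet.
That leaves cat.

cat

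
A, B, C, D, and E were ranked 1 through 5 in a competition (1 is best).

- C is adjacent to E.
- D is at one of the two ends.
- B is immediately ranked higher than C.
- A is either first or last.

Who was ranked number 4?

With clues 1–2, D is ruled out for rank 4.
With clues 1–3, B is ruled out for rank 4.
With clues 1–4, A and C are ruled out for rank 4.
So rank 4 is E.

E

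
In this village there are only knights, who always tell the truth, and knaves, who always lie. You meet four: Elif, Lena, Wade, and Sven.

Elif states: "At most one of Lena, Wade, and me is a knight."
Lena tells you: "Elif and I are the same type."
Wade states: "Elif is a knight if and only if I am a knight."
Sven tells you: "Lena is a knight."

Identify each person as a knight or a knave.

Consider Elif. Suppose Elif is a knave.
Then whichever role Lena has, Lena's statement has the wrong truth value — contradiction.
So Elif is a knight.
Consider Lena. Suppose Lena is a knight.
Then Elif's statement comes out false, contradicting Elif being a knight.
So Lena is a knave.
With that fixed, Sven's statement is false, so Sven is a knave.
Consider Wade. Suppose Wade is a knight.
Then Elif's statement comes out false, contradicting Elif being a knight.
So Wade is a knave.

Elif: knight, Lena: knave, Wade: knave, Sven: knave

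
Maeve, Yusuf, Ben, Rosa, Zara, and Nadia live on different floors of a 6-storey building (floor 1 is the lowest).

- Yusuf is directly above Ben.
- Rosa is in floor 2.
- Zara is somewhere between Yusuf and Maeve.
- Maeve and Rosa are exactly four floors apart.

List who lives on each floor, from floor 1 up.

Nadia, Rosa, Ben, Yusuf, Zara, Maeve

From clue 1: Yusuf is in {2,3,4,5,6}.
From clues 1–2: Rosa → floor 2.
From clues 1–3: Maeve is in {1,3,6}.
From clues 1–4: Nadia → floor 1, Ben → floor 3, Yusuf → floor 4, Zara → floor 5, Maeve → floor 6.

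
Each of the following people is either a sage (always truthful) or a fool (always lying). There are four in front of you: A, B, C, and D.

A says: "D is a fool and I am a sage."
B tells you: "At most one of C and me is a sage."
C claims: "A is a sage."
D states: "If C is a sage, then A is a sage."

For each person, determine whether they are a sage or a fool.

Consider A. Suppose A is a sage.
Then no assignment of the remaining roles makes every statement match its speaker's type — contradiction.
So A is a fool.
With that fixed, C's statement is false, so C is a fool.
With that fixed, D's statement is true, so D is a sage.
With that fixed, B's statement is true, so B is a sage.

A: fool, B: sage, C: fool, D: sage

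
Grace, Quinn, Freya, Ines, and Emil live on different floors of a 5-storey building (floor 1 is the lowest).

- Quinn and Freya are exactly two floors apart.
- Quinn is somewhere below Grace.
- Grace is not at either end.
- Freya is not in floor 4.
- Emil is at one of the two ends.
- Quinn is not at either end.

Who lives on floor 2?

Ines

With clues 1–3, Freya is ruled out for floor 2.
With clues 1–4, Quinn is ruled out for floor 2.
With clues 1–5, Emil is ruled out for floor 2.
With clues 1–6, Grace is ruled out for floor 2.
So floor 2 is Ines.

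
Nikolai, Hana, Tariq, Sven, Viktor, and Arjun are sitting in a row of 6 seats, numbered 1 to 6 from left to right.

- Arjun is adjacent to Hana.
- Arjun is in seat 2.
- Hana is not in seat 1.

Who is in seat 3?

Hana

With clues 1–2, Arjun is ruled out for seat 3.
With clues 1–3, Nikolai, Sven, Tariq, and Viktor are ruled out for seat 3.
So seat 3 is Hana.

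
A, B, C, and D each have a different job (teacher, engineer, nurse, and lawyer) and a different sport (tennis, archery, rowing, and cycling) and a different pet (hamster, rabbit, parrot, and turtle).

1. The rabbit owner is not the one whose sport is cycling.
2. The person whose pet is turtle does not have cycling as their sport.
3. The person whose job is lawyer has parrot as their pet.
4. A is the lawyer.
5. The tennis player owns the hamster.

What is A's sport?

With clues 1–5, archery, rowing, and tennis are impossible for A's sport.
That leaves cycling.

cycling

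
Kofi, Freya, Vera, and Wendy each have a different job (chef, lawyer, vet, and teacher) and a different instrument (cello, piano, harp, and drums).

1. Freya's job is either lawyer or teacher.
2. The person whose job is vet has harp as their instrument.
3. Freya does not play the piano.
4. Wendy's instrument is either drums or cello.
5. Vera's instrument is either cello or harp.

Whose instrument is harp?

Vera

With clues 1–2, Freya is impossible for the one with instrument harp.
With clues 1–4, Wendy is impossible for the one with instrument harp.
With clues 1–5, Kofi is impossible for the one with instrument harp.
That leaves Vera.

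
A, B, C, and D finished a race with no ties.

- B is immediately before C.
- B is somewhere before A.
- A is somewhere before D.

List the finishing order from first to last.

From clue 1: B is in {1,2,3}.
From clues 1–2: A is in {3,4}.
From clues 1–3: B → place 1, C → place 2, A → place 3, D → place 4.

B, C, A, D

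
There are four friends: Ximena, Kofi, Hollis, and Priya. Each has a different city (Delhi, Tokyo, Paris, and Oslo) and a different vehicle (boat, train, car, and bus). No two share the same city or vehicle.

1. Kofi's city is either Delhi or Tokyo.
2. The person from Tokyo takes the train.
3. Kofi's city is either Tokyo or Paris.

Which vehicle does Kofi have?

With clues 1–3, boat, bus, and car are impossible for Kofi's vehicle.
That leaves train.

train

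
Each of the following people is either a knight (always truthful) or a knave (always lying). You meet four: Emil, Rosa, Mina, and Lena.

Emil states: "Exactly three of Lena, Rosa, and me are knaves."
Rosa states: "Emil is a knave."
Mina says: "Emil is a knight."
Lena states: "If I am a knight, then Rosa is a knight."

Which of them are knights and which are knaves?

Emil: knave, Rosa: knight, Mina: knave, Lena: knight

Consider Emil. Suppose Emil is a knight.
Then Emil's own statement would have to be true, but it can't be — contradiction.
So Emil is a knave.
With that fixed, Rosa's statement is true, so Rosa is a knight.
With that fixed, Mina's statement is false, so Mina is a knave.
With that fixed, Lena's statement is true, so Lena is a knight.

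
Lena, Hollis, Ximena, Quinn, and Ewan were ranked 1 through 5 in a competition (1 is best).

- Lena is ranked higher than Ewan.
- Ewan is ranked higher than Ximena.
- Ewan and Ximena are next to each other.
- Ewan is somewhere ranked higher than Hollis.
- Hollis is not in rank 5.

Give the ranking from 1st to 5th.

Lena, Ewan, Ximena, Hollis, Quinn

From clue 1: Lena is in {1,2,3,4}.
From clues 1–2: Lena is in {1,2,3}.
From clues 1–4: Lena is in {1,2}.
From clues 1–5: Lena → rank 1, Ewan → rank 2, Ximena → rank 3, Hollis → rank 4, Quinn → rank 5.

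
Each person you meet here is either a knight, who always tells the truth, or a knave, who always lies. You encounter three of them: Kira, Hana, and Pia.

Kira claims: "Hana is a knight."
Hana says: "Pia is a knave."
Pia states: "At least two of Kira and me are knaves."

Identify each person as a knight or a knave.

Kira: knight, Hana: knight, Pia: knave

Consider Kira. Suppose Kira is a knave.
Then whichever role Pia has, Pia's statement has the wrong truth value — contradiction.
So Kira is a knight.
With that fixed, Pia's statement is false, so Pia is a knave.
With that fixed, Hana's statement is true, so Hana is a knight.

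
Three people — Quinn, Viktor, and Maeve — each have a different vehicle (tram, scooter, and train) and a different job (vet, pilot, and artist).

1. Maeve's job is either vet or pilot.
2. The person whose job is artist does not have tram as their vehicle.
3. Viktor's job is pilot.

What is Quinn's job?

artist

With clues 1–3, pilot and vet are impossible for Quinn's job.
That leaves artist.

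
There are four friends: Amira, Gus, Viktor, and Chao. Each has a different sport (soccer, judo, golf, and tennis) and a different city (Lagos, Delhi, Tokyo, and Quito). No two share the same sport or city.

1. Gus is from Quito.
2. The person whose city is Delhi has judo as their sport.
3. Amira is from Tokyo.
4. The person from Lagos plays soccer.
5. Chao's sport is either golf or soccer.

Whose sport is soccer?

With clues 1–4, Amira and Gus are impossible for the one with sport soccer.
With clues 1–5, Viktor is impossible for the one with sport soccer.
That leaves Chao.

Chao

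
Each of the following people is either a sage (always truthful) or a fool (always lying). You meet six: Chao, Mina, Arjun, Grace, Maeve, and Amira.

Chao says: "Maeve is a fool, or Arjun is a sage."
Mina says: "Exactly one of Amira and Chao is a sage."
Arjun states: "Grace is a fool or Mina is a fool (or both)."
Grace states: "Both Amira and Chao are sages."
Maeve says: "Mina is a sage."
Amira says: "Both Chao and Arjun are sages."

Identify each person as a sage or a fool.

Chao: sage, Mina: fool, Arjun: sage, Grace: sage, Maeve: fool, Amira: sage

Consider Chao. Suppose Chao is a fool.
Then no assignment of the remaining roles makes every statement match its speaker's type — contradiction.
So Chao is a sage.
Consider Mina. Suppose Mina is a sage.
Then no assignment of the remaining roles makes every statement match its speaker's type — contradiction.
So Mina is a fool.
With that fixed, Arjun's statement is true, so Arjun is a sage.
With that fixed, Maeve's statement is false, so Maeve is a fool.
With that fixed, Amira's statement is true, so Amira is a sage.
With that fixed, Grace's statement is true, so Grace is a sage.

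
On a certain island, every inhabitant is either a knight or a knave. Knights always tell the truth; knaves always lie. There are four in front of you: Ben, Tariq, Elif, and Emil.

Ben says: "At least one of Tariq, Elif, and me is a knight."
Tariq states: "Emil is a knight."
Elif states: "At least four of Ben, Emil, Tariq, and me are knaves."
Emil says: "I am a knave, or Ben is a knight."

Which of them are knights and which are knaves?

Ben: knight, Tariq: knight, Elif: knave, Emil: knight

Consider Ben. Suppose Ben is a knave.
Then whichever role Emil has, Emil's statement has the wrong truth value — contradiction.
So Ben is a knight.
With that fixed, Elif's statement is false, so Elif is a knave.
With that fixed, Emil's statement is true, so Emil is a knight.
With that fixed, Tariq's statement is true, so Tariq is a knight.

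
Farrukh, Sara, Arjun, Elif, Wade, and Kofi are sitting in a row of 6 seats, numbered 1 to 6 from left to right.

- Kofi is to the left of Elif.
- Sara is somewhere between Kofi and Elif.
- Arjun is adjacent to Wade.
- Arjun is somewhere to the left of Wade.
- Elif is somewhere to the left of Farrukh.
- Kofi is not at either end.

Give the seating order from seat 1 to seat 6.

From clue 1: Elif is in {2,3,4,5,6}.
From clues 1–2: Sara is in {2,3,4,5}.
From clues 1–5: Farrukh is in {4,6}.
From clues 1–6: Arjun → seat 1, Wade → seat 2, Kofi → seat 3, Sara → seat 4, Elif → seat 5, Farrukh → seat 6.

Arjun, Wade, Kofi, Sara, Elif, Farrukh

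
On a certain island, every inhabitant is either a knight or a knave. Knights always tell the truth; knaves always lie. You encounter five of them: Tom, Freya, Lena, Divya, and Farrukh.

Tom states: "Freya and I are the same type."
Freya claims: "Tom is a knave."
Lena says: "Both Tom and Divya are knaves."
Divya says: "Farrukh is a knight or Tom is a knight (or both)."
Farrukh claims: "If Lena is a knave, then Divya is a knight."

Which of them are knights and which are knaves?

Tom: knave, Freya: knight, Lena: knave, Divya: knight, Farrukh: knight

Consider Tom. Suppose Tom is a knight.
Then no assignment of the remaining roles makes every statement match its speaker's type — contradiction.
So Tom is a knave.
With that fixed, Freya's statement is true, so Freya is a knight.
Consider Lena. Suppose Lena is a knight.
Then no assignment of the remaining roles makes every statement match its speaker's type — contradiction.
So Lena is a knave.
Consider Divya. Suppose Divya is a knave.
Then Lena's statement comes out true, contradicting Lena being a knave.
So Divya is a knight.
With that fixed, Farrukh's statement is true, so Farrukh is a knight.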